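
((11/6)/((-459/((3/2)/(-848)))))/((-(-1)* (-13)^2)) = 0.00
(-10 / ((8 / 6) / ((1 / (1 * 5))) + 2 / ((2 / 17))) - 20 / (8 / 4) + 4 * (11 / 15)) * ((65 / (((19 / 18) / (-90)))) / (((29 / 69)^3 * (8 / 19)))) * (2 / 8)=574803695115 / 1731619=331945.82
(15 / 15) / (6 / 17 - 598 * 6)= -17 / 60990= -0.00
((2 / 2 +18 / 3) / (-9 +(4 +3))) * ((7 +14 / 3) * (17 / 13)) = -4165 / 78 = -53.40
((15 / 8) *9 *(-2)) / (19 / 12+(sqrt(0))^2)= -405 / 19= -21.32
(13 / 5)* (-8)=-104 / 5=-20.80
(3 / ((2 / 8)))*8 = 96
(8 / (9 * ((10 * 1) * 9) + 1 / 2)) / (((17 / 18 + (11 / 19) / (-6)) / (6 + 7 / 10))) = 91656 / 1175225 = 0.08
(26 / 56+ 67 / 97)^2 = 9840769 / 7376656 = 1.33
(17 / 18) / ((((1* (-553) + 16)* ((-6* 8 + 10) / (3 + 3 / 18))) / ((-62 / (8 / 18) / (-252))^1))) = 527 / 6495552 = 0.00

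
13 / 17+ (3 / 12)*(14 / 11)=1.08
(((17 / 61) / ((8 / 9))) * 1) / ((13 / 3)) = 459 / 6344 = 0.07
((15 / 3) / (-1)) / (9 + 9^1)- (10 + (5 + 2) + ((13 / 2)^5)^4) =-171044673973927358002777 / 9437184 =-18124545836335008.20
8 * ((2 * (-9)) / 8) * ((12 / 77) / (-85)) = 0.03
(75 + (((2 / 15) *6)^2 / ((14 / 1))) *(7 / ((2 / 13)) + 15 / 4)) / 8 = 13519 / 1400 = 9.66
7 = 7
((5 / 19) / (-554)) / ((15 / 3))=-1 / 10526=-0.00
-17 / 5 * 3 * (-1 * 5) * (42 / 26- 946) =-626127 / 13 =-48163.62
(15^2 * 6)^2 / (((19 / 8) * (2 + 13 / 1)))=972000 / 19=51157.89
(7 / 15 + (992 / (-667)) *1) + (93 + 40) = 1320454 / 10005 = 131.98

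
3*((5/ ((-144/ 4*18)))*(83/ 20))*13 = -1079/ 864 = -1.25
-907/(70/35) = -907/2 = -453.50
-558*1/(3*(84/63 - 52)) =3.67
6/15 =2/5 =0.40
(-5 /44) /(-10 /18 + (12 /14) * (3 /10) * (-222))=1575 /798908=0.00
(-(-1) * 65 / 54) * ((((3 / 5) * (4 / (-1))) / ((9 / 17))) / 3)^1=-442 / 243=-1.82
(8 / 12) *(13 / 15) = 26 / 45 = 0.58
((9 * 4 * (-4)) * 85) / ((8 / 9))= -13770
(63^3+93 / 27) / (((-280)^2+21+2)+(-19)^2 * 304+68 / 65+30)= 146279510 / 110095857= 1.33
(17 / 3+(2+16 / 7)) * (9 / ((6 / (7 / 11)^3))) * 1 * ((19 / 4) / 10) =17689 / 9680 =1.83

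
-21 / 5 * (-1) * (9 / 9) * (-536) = -11256 / 5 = -2251.20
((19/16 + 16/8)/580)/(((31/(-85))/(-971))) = 841857/57536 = 14.63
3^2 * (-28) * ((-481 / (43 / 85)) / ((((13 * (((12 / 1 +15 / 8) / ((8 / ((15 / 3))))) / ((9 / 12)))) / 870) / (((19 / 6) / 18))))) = 10491040 / 43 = 243977.67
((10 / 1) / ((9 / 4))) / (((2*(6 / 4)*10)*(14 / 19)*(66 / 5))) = 95 / 6237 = 0.02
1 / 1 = 1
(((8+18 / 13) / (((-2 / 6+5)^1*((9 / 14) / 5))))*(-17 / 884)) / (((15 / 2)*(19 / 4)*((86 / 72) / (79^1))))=-77104 / 138073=-0.56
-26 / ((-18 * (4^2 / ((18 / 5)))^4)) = 9477 / 2560000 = 0.00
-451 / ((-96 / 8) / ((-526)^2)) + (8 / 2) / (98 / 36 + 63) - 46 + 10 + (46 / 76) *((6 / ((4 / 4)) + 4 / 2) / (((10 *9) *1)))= 10517587765183 / 1011465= 10398370.45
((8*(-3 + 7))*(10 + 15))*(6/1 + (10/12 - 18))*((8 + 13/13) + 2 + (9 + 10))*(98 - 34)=-17152000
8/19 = 0.42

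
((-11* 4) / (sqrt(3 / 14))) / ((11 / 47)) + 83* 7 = 581 - 188* sqrt(42) / 3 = 174.87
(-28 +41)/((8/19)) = 247/8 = 30.88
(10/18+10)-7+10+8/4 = 140/9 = 15.56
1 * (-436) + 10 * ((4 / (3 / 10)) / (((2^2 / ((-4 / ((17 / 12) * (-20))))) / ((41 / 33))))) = -241316 / 561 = -430.15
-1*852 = -852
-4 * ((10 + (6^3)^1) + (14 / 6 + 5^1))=-2800 / 3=-933.33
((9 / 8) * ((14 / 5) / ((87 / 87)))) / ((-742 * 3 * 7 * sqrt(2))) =-3 * sqrt(2) / 29680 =-0.00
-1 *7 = -7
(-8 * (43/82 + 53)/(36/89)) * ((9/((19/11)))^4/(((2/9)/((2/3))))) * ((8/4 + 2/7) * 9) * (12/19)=-162505179726912/5343161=-30413678.29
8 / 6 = 4 / 3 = 1.33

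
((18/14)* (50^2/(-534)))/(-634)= 1875/197491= 0.01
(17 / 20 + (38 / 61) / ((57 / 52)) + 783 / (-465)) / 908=-30131 / 103021680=-0.00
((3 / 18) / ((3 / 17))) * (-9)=-17 / 2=-8.50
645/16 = 40.31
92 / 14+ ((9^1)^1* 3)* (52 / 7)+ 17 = 1569 / 7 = 224.14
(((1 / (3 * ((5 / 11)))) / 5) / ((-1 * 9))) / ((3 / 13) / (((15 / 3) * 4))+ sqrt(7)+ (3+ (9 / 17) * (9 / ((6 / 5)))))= -11114532 / 4078232605+ 8596016 * sqrt(7) / 22022456067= -0.00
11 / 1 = 11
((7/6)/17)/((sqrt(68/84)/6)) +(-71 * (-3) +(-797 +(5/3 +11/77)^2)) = -256100/441 +7 * sqrt(357)/289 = -580.27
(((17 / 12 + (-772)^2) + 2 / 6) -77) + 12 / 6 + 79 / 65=154937111 / 260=595911.97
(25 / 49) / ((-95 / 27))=-135 / 931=-0.15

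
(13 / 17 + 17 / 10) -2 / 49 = 20191 / 8330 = 2.42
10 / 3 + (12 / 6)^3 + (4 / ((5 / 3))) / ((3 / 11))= 302 / 15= 20.13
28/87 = 0.32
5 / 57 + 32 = 1829 / 57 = 32.09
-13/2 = -6.50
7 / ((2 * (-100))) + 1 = 193 / 200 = 0.96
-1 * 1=-1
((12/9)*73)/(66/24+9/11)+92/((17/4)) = 391744/8007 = 48.93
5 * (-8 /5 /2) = -4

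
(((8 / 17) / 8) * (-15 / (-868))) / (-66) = -5 / 324632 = -0.00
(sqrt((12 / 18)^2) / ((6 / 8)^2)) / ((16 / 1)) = 2 / 27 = 0.07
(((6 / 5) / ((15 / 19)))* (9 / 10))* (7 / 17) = 1197 / 2125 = 0.56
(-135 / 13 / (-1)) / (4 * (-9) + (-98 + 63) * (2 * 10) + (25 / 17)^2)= -13005 / 919009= -0.01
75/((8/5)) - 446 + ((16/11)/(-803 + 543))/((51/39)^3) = -862801903/2161720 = -399.13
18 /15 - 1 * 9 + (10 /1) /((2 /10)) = 211 /5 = 42.20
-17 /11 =-1.55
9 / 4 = 2.25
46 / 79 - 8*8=-5010 / 79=-63.42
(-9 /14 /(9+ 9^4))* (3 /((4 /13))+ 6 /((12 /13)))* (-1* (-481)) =-6253 /8176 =-0.76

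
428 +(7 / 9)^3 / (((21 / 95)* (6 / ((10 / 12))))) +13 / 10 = 169114613 / 393660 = 429.60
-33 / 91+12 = 1059 / 91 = 11.64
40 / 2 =20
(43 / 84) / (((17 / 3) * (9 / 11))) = 473 / 4284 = 0.11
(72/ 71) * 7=504/ 71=7.10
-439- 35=-474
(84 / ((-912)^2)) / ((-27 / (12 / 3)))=-7 / 467856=-0.00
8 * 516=4128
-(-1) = 1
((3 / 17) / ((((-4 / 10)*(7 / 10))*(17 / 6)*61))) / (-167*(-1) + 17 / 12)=-5400 / 249397463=-0.00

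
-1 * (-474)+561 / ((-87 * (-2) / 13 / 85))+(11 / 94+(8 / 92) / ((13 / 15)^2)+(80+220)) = 22976841378 / 5297981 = 4336.91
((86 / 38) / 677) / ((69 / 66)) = 946 / 295849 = 0.00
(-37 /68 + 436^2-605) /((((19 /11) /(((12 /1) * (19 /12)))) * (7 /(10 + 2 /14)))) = 10063459131 /3332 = 3020245.84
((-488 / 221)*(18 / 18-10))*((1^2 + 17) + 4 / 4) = 83448 / 221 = 377.59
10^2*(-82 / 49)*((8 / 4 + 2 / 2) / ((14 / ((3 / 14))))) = -18450 / 2401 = -7.68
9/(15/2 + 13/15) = 270/251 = 1.08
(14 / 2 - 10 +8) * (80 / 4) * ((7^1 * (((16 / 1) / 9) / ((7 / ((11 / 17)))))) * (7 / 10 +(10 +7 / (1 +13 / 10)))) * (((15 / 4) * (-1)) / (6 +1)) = -6954200 / 8211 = -846.94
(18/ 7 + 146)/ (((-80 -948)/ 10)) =-2600/ 1799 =-1.45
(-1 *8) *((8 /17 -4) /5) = 96 /17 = 5.65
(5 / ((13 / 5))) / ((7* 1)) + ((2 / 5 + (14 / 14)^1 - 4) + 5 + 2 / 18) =11408 / 4095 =2.79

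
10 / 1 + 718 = 728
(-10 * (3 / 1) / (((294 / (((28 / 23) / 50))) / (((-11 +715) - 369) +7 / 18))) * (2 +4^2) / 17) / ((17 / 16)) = -193184 / 232645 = -0.83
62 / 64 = 31 / 32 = 0.97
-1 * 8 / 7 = -8 / 7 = -1.14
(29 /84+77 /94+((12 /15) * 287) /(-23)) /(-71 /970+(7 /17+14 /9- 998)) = 19806051603 /2237290592782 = 0.01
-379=-379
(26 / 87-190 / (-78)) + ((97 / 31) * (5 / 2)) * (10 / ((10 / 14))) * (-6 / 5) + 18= -1293571 / 11687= -110.68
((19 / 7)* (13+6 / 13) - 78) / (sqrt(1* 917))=-77* sqrt(917) / 1703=-1.37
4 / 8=1 / 2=0.50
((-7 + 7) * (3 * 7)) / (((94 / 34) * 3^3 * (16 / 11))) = 0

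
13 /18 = 0.72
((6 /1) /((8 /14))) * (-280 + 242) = -399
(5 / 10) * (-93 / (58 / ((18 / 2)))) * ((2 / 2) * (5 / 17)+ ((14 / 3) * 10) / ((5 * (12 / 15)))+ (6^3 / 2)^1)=-853461 / 986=-865.58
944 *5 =4720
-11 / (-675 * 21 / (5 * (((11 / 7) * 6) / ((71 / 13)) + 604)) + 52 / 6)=-9934518 / 3600211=-2.76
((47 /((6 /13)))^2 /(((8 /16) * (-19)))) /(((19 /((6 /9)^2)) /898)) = -22929.60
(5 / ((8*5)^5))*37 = 37 / 20480000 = 0.00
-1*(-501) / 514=501 / 514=0.97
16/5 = 3.20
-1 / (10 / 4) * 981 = -1962 / 5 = -392.40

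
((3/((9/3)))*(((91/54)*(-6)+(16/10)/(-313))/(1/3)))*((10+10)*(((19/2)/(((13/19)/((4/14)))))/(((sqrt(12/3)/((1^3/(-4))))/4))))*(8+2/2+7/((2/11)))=4886591665/85449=57187.23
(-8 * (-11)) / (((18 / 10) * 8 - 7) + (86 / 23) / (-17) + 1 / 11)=946220 / 78181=12.10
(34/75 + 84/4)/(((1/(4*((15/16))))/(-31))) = -49879/20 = -2493.95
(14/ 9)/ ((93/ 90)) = 140/ 93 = 1.51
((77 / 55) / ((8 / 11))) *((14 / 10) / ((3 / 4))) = 539 / 150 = 3.59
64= 64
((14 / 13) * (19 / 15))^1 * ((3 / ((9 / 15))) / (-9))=-266 / 351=-0.76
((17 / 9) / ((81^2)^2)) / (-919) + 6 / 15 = 712078858697 / 1780197146955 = 0.40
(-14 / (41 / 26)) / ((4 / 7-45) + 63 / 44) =112112 / 542963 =0.21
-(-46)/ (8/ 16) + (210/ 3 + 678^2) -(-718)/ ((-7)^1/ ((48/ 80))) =16092456/ 35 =459784.46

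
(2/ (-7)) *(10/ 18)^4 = -1250/ 45927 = -0.03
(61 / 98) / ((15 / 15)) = 0.62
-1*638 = -638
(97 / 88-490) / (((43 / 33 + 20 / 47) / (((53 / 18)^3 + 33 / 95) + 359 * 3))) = -411855335568977 / 1320338880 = -311931.54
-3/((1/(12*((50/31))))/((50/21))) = -30000/217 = -138.25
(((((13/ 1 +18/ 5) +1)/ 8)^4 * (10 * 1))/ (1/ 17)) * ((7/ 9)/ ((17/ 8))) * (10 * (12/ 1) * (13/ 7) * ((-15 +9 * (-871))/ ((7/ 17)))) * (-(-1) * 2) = -309795126784/ 25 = -12391805071.36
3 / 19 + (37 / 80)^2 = 45211 / 121600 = 0.37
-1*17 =-17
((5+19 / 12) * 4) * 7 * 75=13825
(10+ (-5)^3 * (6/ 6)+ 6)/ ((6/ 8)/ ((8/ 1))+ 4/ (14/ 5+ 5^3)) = -2228832/ 2557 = -871.66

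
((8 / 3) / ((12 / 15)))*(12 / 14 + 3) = 90 / 7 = 12.86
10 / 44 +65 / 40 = 163 / 88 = 1.85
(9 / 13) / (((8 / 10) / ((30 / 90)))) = 15 / 52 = 0.29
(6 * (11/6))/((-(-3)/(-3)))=-11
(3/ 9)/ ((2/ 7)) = 7/ 6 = 1.17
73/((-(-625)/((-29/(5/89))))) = -188413/3125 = -60.29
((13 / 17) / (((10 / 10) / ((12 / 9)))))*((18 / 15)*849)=88296 / 85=1038.78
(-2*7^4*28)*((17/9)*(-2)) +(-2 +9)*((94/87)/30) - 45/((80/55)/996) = 2490625861/5220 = 477131.39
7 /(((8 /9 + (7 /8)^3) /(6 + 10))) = 516096 /7183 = 71.85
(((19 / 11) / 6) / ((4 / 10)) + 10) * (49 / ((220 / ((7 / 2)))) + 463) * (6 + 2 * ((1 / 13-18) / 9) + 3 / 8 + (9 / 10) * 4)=539826151549 / 18120960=29790.15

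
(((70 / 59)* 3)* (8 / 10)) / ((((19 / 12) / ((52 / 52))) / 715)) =1441440 / 1121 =1285.85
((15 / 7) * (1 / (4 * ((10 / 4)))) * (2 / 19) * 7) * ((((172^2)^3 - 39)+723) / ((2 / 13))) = 504899909463066 / 19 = 26573679445424.53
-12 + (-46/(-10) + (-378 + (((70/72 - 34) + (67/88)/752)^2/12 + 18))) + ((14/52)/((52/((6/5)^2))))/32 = -4972709201549561831/17984319263539200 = -276.50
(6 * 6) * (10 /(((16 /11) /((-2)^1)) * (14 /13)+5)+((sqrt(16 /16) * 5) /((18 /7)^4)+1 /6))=18656087 /195372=95.49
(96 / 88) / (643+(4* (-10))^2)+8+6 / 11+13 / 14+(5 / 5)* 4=4654393 / 345422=13.47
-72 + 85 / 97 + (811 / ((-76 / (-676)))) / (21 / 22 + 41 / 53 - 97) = -30063042065 / 204733341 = -146.84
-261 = -261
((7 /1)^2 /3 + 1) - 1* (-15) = 97 /3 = 32.33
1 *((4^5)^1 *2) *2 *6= 24576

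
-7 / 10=-0.70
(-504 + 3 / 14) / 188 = -7053 / 2632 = -2.68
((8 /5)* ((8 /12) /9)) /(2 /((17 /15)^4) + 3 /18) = 2672672 /31095945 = 0.09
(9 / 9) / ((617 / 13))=13 / 617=0.02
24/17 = 1.41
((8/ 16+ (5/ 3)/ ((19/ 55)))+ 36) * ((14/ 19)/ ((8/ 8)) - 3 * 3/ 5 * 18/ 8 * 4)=-6920459/ 10830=-639.01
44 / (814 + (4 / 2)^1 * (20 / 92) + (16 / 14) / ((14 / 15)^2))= 173558 / 3217713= 0.05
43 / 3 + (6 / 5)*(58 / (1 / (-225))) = -46937 / 3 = -15645.67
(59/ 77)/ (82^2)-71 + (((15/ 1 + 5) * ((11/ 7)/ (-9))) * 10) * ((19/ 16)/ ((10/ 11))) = -116.61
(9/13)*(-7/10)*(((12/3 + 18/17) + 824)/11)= -443961/12155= -36.52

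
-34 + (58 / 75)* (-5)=-568 / 15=-37.87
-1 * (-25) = 25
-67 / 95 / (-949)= 67 / 90155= 0.00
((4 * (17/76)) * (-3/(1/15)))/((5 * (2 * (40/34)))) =-3.42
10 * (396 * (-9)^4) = 25981560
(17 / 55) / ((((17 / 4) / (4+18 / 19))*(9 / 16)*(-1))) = -6016 / 9405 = -0.64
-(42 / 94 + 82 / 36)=-2305 / 846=-2.72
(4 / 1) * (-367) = -1468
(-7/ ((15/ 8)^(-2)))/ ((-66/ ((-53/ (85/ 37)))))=-205905/ 23936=-8.60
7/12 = 0.58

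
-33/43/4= -33/172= -0.19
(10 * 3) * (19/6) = 95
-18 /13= -1.38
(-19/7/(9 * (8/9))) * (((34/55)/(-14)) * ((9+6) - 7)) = 323/2695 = 0.12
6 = 6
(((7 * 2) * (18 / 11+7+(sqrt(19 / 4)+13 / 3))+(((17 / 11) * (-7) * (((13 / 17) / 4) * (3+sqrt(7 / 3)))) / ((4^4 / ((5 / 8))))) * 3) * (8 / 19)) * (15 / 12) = -2275 * sqrt(21) / 856064+70 * sqrt(19) / 19+22306445 / 233472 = 111.59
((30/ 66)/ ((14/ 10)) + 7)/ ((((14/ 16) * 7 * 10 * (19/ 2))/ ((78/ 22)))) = 175968/ 3942785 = 0.04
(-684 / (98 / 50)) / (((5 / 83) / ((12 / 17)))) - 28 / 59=-200996204 / 49147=-4089.69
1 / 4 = 0.25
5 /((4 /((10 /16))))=25 /32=0.78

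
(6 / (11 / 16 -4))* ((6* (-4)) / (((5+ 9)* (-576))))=-2 / 371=-0.01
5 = 5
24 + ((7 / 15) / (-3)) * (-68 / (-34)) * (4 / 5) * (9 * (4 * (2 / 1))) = 152 / 25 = 6.08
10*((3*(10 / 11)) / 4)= 75 / 11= 6.82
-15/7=-2.14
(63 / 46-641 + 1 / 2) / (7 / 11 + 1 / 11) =-40425 / 46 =-878.80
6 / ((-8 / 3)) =-2.25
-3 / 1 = -3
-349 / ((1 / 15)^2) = -78525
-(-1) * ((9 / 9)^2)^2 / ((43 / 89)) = 89 / 43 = 2.07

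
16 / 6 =8 / 3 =2.67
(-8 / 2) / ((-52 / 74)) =74 / 13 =5.69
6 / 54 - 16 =-143 / 9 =-15.89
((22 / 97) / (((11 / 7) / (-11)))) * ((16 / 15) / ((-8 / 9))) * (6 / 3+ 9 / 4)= 3927 / 485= 8.10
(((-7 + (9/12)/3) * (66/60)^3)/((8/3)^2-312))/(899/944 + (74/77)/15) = 629724051/21720739600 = 0.03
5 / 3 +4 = 17 / 3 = 5.67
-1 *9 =-9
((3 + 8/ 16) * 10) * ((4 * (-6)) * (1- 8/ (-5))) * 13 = -28392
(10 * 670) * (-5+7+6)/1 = 53600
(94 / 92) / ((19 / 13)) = 611 / 874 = 0.70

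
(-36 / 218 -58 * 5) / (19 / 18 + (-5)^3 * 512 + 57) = 569304 / 125454095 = 0.00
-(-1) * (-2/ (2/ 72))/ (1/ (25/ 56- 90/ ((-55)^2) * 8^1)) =-63549/ 4235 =-15.01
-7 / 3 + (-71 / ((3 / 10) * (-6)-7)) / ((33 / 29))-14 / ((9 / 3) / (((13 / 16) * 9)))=-29.37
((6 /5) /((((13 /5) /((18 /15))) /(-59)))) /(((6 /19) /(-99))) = 665874 /65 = 10244.22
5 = 5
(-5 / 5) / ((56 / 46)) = -23 / 28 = -0.82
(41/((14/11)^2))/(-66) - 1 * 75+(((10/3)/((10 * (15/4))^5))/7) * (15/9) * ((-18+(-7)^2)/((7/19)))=-25244757120307/334884375000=-75.38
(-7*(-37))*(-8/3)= -2072/3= -690.67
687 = 687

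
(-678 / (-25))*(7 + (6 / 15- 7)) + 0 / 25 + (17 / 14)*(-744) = -781008 / 875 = -892.58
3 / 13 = 0.23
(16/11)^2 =2.12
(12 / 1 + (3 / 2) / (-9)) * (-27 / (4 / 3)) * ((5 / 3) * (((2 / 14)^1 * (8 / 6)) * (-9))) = 9585 / 14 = 684.64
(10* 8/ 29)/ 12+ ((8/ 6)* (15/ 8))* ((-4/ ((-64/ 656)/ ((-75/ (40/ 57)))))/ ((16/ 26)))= -198233465/ 11136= -17801.14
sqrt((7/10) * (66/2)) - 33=-33 + sqrt(2310)/10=-28.19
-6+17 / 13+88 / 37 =-2.31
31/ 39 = 0.79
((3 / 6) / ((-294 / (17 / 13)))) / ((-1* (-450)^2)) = 17 / 1547910000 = 0.00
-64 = -64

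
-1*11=-11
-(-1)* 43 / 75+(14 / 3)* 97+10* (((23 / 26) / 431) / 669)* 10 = 42473228467 / 93710175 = 453.24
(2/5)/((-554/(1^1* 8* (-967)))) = 7736/1385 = 5.59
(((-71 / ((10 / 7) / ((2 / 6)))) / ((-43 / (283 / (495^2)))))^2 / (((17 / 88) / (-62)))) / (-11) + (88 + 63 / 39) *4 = 1978677749381781339712 / 5519916379269703125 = 358.46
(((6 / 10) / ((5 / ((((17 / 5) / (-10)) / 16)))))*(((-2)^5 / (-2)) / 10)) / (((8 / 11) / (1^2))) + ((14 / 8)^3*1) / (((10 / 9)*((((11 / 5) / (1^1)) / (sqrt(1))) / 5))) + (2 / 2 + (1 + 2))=65809691 / 4400000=14.96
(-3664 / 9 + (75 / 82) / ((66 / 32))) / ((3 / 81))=-4951992 / 451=-10980.03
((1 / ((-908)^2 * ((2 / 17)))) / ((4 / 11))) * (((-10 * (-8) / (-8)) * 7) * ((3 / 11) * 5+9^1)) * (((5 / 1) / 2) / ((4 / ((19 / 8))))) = -3221925 / 105531392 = -0.03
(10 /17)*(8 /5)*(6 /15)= 32 /85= 0.38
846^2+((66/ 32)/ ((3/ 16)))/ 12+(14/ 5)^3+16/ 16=1073609803/ 1500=715739.87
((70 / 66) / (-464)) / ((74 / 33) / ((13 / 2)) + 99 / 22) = -455 / 964424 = -0.00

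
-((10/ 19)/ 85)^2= -4/ 104329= -0.00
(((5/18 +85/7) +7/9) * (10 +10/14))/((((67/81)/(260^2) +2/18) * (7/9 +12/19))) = 6487969995000/7185386803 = 902.94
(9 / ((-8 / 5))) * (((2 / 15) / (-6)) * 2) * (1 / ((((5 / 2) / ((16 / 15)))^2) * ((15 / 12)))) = 1024 / 28125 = 0.04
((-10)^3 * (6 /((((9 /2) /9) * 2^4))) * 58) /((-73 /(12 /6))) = 87000 /73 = 1191.78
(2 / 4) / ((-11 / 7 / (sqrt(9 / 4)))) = -21 / 44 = -0.48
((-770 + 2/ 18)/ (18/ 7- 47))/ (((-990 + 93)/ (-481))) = 1794611/ 193131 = 9.29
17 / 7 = 2.43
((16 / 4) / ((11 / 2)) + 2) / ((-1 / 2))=-60 / 11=-5.45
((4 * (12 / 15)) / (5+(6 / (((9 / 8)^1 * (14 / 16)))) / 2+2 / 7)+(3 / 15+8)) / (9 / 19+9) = 20387 / 22500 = 0.91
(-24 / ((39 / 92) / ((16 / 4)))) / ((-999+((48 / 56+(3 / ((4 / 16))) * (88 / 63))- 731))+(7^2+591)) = 7728 / 36595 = 0.21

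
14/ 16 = 7/ 8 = 0.88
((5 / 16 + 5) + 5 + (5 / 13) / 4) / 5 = 433 / 208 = 2.08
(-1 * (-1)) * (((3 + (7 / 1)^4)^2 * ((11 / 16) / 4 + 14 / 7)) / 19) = 50206939 / 76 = 660617.62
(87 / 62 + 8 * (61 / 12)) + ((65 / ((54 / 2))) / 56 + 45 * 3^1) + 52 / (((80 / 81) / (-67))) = -785208443 / 234360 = -3350.44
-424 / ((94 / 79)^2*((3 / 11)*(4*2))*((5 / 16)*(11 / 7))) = -9261644 / 33135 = -279.51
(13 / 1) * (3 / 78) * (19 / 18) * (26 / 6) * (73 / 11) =18031 / 1188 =15.18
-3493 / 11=-317.55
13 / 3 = 4.33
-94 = -94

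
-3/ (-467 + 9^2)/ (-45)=-1/ 5790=-0.00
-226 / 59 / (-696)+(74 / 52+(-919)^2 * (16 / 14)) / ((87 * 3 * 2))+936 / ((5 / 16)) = 67883253973 / 14013090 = 4844.27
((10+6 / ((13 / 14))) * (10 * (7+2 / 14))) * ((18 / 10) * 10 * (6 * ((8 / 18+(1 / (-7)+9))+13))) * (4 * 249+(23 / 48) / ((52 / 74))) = 23374442845625 / 8281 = 2822659442.78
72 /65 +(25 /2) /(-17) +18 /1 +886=1998663 /2210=904.37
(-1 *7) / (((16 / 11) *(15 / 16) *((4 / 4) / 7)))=-539 / 15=-35.93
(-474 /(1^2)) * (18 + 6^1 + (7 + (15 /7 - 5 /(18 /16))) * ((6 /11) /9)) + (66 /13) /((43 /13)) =-342969734 /29799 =-11509.44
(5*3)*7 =105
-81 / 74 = -1.09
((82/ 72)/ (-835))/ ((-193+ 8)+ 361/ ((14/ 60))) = -287/ 286622100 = -0.00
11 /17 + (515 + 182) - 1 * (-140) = 14240 /17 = 837.65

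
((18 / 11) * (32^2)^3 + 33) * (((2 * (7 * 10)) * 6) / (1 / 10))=162349766838000 / 11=14759069712545.45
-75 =-75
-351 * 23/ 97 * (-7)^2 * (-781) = 308945637/ 97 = 3185006.57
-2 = -2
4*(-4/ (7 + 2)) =-16/ 9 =-1.78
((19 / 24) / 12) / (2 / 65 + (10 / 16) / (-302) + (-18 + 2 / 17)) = -3170245 / 857943738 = -0.00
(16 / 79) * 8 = 128 / 79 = 1.62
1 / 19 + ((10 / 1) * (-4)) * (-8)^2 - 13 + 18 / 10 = -2571.15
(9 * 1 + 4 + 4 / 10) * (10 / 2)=67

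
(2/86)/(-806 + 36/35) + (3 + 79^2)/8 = 472780833/605741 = 780.50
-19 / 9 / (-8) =19 / 72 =0.26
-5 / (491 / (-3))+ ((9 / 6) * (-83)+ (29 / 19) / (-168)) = -124.48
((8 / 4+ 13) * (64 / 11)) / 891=320 / 3267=0.10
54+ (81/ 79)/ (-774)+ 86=140.00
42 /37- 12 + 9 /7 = -2481 /259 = -9.58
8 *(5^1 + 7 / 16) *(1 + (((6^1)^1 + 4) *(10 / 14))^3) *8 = 127170.16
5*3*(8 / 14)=60 / 7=8.57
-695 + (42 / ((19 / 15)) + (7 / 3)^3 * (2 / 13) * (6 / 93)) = -136802507 / 206739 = -661.72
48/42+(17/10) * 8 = 516/35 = 14.74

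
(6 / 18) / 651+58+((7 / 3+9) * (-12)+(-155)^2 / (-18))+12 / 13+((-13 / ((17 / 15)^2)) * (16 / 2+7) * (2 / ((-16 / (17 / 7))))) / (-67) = -326771079541 / 231344568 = -1412.49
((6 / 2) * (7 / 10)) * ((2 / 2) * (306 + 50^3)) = 1315713 / 5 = 263142.60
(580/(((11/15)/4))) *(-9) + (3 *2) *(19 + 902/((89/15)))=-27446.59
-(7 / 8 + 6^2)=-295 / 8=-36.88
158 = 158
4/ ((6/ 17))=34/ 3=11.33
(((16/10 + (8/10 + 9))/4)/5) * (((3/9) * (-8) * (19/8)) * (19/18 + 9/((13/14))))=-181583/4680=-38.80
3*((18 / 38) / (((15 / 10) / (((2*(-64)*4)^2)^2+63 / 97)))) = 119984206382190 / 1843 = 65102662171.56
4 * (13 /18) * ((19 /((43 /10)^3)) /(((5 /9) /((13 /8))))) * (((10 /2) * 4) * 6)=19266000 /79507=242.32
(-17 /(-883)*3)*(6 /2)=153 /883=0.17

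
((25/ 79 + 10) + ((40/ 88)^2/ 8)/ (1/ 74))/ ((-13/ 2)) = -467535/ 248534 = -1.88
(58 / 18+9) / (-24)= -0.51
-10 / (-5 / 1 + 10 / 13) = 26 / 11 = 2.36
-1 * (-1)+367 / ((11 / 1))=378 / 11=34.36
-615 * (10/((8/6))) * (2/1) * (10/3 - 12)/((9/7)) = 186550/3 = 62183.33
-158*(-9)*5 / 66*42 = 49770 / 11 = 4524.55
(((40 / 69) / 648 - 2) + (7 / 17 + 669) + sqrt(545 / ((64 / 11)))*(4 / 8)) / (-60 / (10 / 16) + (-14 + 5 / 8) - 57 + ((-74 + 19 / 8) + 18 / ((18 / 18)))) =-63412879 / 20902860 - sqrt(5995) / 3520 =-3.06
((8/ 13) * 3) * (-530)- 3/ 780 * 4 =-63601/ 65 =-978.48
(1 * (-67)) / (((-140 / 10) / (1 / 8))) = 67 / 112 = 0.60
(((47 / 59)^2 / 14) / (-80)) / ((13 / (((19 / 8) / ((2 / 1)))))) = -41971 / 810933760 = -0.00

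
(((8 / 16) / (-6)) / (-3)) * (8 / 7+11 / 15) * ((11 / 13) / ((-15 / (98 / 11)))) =-1379 / 52650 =-0.03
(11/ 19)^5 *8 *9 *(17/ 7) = 197126424/ 17332693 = 11.37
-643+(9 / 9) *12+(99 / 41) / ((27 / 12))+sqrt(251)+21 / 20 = -613.03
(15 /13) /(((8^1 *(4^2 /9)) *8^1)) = 135 /13312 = 0.01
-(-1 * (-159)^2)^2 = -639128961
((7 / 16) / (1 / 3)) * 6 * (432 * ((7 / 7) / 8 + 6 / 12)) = 8505 / 4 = 2126.25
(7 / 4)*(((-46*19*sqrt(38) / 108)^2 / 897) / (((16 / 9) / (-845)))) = -71779435 / 31104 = -2307.72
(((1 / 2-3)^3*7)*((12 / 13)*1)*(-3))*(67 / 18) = 58625 / 52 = 1127.40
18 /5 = 3.60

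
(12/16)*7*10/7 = 15/2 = 7.50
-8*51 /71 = -408 /71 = -5.75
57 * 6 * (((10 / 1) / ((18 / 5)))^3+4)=8698.25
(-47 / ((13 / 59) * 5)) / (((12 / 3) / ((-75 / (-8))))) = -41595 / 416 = -99.99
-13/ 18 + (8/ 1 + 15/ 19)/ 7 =1277/ 2394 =0.53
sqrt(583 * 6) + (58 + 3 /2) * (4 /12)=78.98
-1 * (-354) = 354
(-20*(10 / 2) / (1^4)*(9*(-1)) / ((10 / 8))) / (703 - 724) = -240 / 7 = -34.29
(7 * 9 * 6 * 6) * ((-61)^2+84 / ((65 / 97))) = 567029484 / 65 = 8723530.52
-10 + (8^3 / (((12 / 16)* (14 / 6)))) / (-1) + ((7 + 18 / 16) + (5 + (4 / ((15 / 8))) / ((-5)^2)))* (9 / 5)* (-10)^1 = -1891251 / 3500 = -540.36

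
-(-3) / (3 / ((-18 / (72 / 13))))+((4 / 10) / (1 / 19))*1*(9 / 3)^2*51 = 69703 / 20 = 3485.15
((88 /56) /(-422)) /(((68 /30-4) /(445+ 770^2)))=97901925 /76804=1274.70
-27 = -27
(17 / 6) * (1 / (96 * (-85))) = -1 / 2880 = -0.00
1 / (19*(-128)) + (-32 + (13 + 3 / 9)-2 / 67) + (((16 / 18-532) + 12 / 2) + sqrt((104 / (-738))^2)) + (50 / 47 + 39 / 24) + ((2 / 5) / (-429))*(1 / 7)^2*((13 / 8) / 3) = -1373345965657129 / 2538634116480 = -540.98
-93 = -93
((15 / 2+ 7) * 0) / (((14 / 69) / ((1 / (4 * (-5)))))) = 0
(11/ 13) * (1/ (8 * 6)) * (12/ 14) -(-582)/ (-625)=-416821/ 455000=-0.92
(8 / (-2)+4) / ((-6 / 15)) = 0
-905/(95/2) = -362/19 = -19.05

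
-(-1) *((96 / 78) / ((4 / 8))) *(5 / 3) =160 / 39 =4.10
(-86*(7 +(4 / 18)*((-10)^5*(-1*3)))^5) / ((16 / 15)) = -106228591953698283664032500.00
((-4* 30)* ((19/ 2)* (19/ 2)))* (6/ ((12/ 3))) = -16245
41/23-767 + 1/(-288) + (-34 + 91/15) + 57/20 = -790.30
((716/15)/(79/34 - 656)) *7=-24344/47625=-0.51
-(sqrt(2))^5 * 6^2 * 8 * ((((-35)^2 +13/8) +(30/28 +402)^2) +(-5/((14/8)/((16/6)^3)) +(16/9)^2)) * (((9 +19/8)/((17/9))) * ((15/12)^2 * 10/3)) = -8443445671375 * sqrt(2)/1428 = -8361929538.95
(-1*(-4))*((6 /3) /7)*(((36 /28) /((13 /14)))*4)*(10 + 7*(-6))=-18432 /91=-202.55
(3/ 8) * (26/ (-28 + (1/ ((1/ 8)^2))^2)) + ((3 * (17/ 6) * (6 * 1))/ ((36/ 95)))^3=475988021843/ 195264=2437663.99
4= 4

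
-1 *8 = -8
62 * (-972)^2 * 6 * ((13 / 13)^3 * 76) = 26710933248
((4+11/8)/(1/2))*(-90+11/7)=-26617/28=-950.61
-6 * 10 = -60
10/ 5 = 2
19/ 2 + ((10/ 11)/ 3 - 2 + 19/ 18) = 877/ 99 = 8.86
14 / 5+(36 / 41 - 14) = -2116 / 205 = -10.32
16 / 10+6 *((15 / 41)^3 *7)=1260118 / 344605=3.66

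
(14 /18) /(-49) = -1 /63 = -0.02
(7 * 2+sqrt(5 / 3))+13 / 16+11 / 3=sqrt(15) / 3+887 / 48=19.77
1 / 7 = 0.14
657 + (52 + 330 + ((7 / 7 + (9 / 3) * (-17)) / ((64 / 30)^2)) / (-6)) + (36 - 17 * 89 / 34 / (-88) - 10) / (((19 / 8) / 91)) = 440106179 / 214016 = 2056.42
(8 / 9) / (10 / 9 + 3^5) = 8 / 2197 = 0.00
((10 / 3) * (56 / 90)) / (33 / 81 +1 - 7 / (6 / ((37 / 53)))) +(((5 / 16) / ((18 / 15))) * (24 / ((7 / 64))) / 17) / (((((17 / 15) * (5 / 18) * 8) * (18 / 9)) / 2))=16590428 / 3433031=4.83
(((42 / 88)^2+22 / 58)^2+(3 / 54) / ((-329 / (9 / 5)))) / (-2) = -1909563910757 / 10370569341440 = -0.18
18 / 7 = 2.57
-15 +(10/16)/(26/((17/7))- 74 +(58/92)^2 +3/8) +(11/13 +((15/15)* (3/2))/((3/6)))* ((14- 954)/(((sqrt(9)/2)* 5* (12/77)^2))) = -10453254480425/526272903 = -19862.80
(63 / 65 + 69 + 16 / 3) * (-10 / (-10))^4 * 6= 29368 / 65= 451.82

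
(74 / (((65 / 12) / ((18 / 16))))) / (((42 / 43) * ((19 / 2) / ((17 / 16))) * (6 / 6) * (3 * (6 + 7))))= 81141 / 1798160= 0.05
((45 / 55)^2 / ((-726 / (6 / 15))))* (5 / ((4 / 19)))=-0.01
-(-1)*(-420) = -420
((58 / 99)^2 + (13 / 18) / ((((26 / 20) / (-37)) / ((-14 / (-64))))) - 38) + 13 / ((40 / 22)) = -54890771 / 1568160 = -35.00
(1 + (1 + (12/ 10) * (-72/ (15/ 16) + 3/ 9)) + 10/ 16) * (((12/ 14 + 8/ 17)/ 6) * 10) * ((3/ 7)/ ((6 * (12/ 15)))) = -1408333/ 79968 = -17.61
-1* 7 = -7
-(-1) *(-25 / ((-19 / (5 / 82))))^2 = 15625 / 2427364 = 0.01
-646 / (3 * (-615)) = 646 / 1845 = 0.35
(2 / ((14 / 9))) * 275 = 2475 / 7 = 353.57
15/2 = 7.50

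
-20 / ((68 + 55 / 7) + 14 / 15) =-2100 / 8063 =-0.26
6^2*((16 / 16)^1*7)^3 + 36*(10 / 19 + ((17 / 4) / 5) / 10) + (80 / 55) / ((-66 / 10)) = 4265721041 / 344850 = 12369.79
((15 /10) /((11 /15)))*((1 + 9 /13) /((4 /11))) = 9.52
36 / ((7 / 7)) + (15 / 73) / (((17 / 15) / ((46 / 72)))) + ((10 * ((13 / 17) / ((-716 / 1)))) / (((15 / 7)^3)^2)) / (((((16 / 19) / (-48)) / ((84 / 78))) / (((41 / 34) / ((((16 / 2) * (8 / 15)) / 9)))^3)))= 36.23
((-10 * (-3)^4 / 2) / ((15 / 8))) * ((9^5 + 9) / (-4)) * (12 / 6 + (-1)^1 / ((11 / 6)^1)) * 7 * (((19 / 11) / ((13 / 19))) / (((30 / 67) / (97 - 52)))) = 12958769994912 / 1573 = 8238251745.02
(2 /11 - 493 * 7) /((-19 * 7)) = 37959 /1463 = 25.95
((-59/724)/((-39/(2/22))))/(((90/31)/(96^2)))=234112/388245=0.60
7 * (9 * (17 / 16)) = 1071 / 16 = 66.94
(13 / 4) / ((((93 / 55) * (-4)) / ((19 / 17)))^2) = 14196325 / 159971904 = 0.09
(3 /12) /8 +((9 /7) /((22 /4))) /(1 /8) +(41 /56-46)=-15265 /352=-43.37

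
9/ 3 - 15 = -12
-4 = -4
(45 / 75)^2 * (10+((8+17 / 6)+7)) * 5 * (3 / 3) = 501 / 10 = 50.10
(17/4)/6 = 17/24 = 0.71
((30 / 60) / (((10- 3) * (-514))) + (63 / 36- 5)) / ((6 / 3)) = -5847 / 3598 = -1.63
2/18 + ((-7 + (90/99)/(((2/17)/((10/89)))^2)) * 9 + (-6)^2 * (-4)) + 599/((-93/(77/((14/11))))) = -28641414911/48619098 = -589.10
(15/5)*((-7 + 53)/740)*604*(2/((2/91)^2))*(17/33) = 488918521/2035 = 240254.80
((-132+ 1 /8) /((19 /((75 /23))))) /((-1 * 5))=15825 /3496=4.53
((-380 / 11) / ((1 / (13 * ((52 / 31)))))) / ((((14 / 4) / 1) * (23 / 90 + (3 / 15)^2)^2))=-5475600000 / 2222297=-2463.94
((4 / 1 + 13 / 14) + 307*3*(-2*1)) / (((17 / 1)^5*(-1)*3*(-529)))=-8573 / 10515460942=-0.00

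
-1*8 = -8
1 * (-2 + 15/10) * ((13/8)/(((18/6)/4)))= -13/12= -1.08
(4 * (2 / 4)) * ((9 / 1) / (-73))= -18 / 73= -0.25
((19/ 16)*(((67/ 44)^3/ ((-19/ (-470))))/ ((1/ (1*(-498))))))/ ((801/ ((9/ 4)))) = -145.09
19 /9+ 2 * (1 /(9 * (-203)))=1285 /609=2.11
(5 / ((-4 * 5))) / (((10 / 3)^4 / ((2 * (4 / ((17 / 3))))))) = -243 / 85000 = -0.00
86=86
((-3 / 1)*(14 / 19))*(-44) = 1848 / 19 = 97.26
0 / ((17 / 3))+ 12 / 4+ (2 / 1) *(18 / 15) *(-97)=-1149 / 5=-229.80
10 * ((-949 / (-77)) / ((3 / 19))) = 180310 / 231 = 780.56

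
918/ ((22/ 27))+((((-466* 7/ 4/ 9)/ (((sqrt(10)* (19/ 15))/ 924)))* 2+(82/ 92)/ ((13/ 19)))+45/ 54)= 11137597/ 9867 - 251174* sqrt(10)/ 19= -40675.54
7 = 7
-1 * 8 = -8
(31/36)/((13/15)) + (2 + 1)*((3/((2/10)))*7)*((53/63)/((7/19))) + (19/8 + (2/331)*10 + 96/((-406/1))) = 15146190587/20964216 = 722.48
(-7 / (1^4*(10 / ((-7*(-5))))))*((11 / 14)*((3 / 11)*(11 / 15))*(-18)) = 693 / 10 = 69.30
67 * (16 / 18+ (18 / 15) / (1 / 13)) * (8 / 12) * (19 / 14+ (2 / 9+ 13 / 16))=1761.62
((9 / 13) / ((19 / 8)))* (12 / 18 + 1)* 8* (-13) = -960 / 19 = -50.53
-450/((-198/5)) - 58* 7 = -4341/11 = -394.64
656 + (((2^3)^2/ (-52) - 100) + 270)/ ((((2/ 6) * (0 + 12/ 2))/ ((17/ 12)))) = 120985/ 156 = 775.54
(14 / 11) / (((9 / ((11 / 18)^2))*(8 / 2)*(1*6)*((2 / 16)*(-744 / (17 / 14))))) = -187 / 6508512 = -0.00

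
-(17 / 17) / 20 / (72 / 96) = -1 / 15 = -0.07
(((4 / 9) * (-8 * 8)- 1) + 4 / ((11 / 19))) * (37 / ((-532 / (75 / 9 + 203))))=26167399 / 79002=331.22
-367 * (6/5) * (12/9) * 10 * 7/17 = -41104/17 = -2417.88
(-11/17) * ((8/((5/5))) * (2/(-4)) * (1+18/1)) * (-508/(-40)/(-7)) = -53086/595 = -89.22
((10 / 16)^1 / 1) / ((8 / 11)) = 55 / 64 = 0.86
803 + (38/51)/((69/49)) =803.53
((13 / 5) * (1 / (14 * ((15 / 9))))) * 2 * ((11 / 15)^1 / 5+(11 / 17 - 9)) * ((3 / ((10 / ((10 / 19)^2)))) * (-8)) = 6528912 / 5369875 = 1.22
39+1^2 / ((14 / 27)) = 573 / 14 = 40.93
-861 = -861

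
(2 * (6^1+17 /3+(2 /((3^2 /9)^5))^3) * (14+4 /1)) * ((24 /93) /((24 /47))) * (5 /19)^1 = 55460 /589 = 94.16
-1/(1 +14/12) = -6/13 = -0.46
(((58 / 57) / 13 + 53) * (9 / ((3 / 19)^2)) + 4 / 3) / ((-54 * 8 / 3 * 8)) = -16.63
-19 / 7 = -2.71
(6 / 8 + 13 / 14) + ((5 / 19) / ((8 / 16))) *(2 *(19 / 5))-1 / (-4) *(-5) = 31 / 7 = 4.43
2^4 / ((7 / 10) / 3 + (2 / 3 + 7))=160 / 79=2.03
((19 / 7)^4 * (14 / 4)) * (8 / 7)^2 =4170272 / 16807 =248.13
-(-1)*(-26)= -26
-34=-34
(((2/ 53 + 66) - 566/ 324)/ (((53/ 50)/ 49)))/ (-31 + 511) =135240245/ 21842784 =6.19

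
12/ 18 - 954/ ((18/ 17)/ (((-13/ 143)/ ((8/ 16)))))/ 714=0.90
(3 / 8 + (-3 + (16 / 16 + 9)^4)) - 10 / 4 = 79959 / 8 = 9994.88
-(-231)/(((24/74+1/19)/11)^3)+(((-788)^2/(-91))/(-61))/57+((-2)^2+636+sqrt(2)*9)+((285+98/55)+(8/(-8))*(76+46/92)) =9*sqrt(2)+743685390904645979263/129540743582250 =5740950.83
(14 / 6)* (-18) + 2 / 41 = -1720 / 41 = -41.95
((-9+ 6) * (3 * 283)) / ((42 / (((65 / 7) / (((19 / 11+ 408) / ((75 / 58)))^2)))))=-37560290625 / 6696643489928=-0.01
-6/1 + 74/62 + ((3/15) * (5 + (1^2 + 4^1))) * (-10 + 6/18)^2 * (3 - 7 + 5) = 50801/279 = 182.08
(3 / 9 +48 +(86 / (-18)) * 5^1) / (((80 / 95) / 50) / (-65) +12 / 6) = 3396250 / 277839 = 12.22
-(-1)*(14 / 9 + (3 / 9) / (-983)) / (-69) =-0.02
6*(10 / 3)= 20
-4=-4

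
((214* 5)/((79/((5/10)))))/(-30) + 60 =28333/474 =59.77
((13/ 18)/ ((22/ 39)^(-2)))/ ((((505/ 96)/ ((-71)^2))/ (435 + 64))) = 19479714496/ 177255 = 109896.56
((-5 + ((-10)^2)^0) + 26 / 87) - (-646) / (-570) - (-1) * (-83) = -12736 / 145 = -87.83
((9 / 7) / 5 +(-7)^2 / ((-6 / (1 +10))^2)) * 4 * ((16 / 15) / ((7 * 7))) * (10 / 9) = 6650848 / 416745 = 15.96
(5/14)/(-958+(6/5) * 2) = -0.00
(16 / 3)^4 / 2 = 32768 / 81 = 404.54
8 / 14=4 / 7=0.57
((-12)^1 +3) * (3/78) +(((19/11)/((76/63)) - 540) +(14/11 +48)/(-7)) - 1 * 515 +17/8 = -770827/728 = -1058.83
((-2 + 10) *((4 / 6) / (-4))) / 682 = -2 / 1023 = -0.00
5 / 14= 0.36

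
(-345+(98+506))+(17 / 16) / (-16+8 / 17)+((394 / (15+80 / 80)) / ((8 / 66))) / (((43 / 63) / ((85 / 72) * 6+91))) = 2674821211 / 90816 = 29453.19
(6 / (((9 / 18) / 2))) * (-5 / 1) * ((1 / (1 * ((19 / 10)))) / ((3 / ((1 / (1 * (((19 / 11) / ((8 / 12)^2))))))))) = -17600 / 3249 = -5.42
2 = 2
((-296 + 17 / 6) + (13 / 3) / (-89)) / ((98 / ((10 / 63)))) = -782885 / 1648458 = -0.47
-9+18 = 9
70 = 70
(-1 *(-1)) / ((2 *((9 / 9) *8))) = 1 / 16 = 0.06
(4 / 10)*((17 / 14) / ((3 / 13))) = 221 / 105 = 2.10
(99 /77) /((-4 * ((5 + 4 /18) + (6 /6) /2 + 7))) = -81 /3206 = -0.03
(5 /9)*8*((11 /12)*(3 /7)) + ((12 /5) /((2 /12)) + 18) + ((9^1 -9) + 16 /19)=209404 /5985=34.99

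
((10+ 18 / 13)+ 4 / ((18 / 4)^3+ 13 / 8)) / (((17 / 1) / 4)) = 220464 / 81991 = 2.69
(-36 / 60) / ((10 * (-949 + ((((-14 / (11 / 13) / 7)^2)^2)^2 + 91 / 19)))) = -12218456217 / 6105795090200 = -0.00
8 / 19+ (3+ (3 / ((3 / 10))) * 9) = 1775 / 19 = 93.42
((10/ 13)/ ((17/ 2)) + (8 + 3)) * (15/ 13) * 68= 147060/ 169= 870.18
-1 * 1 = -1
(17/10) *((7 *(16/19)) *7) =70.15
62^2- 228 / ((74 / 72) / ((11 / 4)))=119656 / 37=3233.95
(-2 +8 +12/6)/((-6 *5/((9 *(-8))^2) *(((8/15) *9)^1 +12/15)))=-1728/7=-246.86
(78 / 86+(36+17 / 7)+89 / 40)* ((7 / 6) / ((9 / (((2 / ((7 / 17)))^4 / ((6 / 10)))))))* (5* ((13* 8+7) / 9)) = 7731703088765 / 25088049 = 308182.72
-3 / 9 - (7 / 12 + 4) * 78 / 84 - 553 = -557.59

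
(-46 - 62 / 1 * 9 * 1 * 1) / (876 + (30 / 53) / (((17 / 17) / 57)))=-16006 / 24069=-0.67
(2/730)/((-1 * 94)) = -1/34310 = -0.00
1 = 1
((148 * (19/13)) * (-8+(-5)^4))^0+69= 70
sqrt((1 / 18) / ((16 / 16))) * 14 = 7 * sqrt(2) / 3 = 3.30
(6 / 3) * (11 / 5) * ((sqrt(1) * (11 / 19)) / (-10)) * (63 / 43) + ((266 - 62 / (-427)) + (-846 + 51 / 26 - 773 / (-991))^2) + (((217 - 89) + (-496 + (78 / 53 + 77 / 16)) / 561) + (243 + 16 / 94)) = 23035106532263426836210304521 / 32365366202081633120400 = 711720.87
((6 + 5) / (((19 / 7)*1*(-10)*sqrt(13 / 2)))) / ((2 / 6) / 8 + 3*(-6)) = 924*sqrt(26) / 532285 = 0.01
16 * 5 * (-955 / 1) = -76400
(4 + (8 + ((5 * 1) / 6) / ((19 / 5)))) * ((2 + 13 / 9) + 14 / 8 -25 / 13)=2132683 / 53352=39.97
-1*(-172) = 172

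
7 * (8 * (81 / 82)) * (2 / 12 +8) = 18522 / 41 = 451.76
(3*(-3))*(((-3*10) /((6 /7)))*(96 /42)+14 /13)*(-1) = -9234 /13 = -710.31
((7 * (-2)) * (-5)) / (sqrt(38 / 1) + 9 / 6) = -420 / 143 + 280 * sqrt(38) / 143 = 9.13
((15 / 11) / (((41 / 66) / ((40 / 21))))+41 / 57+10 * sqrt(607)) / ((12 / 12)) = 80167 / 16359+10 * sqrt(607) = 251.27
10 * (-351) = -3510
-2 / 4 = -1 / 2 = -0.50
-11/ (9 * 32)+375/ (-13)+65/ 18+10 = -19061/ 1248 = -15.27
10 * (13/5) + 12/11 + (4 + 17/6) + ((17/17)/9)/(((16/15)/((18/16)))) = 143791/4224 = 34.04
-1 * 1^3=-1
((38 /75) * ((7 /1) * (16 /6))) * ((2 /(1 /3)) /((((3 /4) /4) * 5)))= 68096 /1125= 60.53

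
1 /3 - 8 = -23 /3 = -7.67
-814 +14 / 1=-800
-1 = -1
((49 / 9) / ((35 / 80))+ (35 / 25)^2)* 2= 6482 / 225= 28.81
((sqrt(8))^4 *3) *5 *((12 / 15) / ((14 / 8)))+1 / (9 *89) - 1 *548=-611957 / 5607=-109.14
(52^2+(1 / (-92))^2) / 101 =22886657 / 854864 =26.77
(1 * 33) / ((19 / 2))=66 / 19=3.47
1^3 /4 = 1 /4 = 0.25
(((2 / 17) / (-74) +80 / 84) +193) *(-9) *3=-23057064 / 4403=-5236.67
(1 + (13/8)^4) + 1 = 36753/4096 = 8.97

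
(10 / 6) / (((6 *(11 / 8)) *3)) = 20 / 297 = 0.07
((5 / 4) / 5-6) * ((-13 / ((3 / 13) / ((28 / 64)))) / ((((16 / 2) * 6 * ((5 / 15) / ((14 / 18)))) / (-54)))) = -190463 / 512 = -372.00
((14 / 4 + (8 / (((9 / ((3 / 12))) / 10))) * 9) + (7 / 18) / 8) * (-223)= -756193 / 144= -5251.34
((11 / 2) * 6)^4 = 1185921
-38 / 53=-0.72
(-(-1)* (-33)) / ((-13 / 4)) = 132 / 13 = 10.15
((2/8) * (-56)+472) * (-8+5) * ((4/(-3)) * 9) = 16488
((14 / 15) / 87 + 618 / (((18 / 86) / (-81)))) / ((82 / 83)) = -12952632064 / 53505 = -242082.65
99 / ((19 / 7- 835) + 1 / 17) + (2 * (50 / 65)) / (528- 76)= -16811114 / 145482415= -0.12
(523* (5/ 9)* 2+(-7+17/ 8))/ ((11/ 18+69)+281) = 1.64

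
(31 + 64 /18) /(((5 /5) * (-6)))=-311 /54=-5.76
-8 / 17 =-0.47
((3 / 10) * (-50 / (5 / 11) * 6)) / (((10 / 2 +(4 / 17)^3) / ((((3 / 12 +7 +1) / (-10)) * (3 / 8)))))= 4377483 / 358240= 12.22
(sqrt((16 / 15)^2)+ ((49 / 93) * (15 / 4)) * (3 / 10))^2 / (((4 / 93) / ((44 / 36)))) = 419165219 / 5356800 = 78.25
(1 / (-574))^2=1 / 329476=0.00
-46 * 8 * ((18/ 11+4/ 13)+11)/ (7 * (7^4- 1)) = -14191/ 50050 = -0.28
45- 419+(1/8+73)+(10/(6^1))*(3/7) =-16809/56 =-300.16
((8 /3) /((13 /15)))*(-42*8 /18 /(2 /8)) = -8960 /39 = -229.74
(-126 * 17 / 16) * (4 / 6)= -357 / 4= -89.25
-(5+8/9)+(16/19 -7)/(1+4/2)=-1358/171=-7.94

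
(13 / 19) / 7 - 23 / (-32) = 3475 / 4256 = 0.82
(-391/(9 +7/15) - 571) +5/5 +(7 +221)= -54429/142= -383.30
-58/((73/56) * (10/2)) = -3248/365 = -8.90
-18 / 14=-9 / 7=-1.29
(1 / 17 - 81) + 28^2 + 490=20282 / 17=1193.06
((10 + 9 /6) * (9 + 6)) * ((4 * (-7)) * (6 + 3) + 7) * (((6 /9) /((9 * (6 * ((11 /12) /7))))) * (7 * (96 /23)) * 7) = -26891200 /33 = -814884.85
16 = 16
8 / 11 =0.73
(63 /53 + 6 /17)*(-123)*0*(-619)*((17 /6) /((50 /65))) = 0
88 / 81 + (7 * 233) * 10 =1321198 / 81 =16311.09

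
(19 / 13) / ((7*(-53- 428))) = -19 / 43771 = -0.00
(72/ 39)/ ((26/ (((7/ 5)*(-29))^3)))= -100385124/ 21125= -4751.96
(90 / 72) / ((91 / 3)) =0.04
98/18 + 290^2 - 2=84103.44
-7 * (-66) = 462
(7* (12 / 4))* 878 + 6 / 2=18441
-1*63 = -63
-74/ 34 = -37/ 17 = -2.18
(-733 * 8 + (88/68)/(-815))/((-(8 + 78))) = 40622871/595765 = 68.19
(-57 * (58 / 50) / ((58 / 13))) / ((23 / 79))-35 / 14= -30707 / 575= -53.40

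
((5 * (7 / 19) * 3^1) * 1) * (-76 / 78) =-70 / 13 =-5.38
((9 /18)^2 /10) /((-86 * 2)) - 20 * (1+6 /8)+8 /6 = -694883 /20640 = -33.67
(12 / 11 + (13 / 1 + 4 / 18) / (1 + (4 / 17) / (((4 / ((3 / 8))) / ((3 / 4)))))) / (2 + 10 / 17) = 468605 / 86031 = 5.45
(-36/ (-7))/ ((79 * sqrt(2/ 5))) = 18 * sqrt(10)/ 553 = 0.10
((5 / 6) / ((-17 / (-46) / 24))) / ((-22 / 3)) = -1380 / 187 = -7.38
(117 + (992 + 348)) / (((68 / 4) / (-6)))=-514.24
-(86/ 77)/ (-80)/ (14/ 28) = 43/ 1540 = 0.03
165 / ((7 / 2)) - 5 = 295 / 7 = 42.14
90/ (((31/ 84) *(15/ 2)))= 1008/ 31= 32.52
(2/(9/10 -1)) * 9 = -180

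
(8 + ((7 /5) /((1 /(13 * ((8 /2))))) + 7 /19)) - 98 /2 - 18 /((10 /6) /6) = -620 /19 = -32.63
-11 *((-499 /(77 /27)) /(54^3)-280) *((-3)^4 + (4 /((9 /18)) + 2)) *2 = 1634599447 /2916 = 560562.22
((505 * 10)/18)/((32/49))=123725/288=429.60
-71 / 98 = -0.72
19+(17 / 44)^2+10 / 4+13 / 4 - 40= -29235 / 1936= -15.10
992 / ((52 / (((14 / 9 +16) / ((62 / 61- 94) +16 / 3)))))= -298778 / 78195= -3.82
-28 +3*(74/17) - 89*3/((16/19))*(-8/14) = 79129/476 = 166.24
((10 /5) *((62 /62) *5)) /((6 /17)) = 85 /3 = 28.33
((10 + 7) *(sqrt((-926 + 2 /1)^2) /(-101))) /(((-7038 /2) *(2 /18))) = 924 /2323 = 0.40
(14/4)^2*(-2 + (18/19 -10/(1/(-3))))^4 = 1120951562500/130321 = 8601465.32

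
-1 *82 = -82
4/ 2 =2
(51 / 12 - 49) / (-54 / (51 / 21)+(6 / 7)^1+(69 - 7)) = -21301 / 19336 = -1.10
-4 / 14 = -2 / 7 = -0.29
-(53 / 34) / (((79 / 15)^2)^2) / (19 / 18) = -0.00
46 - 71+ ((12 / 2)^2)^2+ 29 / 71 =90270 / 71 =1271.41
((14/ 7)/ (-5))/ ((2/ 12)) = -12/ 5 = -2.40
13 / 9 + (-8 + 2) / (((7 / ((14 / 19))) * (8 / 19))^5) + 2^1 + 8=52709 / 4608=11.44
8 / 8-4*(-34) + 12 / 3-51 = 90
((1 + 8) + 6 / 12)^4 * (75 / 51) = 11978.03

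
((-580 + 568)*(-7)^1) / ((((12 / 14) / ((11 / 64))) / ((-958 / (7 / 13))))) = -479479 / 16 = -29967.44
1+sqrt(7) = 3.65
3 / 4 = 0.75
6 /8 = 0.75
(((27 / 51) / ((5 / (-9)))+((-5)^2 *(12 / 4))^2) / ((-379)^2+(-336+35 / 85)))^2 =176331841 / 114487489600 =0.00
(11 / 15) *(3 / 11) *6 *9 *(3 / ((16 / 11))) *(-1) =-891 / 40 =-22.28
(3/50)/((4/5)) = 3/40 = 0.08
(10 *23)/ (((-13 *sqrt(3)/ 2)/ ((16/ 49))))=-7360 *sqrt(3)/ 1911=-6.67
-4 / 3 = -1.33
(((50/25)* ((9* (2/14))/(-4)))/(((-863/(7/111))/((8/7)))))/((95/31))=372/21234115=0.00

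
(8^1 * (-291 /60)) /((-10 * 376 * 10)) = 97 /94000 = 0.00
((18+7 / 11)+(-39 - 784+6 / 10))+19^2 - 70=-28202 / 55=-512.76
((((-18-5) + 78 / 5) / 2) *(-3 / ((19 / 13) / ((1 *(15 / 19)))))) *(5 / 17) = 21645 / 12274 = 1.76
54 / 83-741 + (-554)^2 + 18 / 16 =203301379 / 664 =306176.78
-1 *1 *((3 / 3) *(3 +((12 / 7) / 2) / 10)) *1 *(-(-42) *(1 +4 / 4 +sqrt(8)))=-1296 *sqrt(2) / 5 - 1296 / 5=-625.76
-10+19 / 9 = -71 / 9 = -7.89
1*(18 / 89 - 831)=-73941 / 89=-830.80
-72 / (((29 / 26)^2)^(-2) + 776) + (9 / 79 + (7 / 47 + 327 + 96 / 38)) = 532349394011020 / 1614665132771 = 329.70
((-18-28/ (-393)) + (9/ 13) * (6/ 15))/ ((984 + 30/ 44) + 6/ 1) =-9920152/ 556753275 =-0.02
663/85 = 39/5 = 7.80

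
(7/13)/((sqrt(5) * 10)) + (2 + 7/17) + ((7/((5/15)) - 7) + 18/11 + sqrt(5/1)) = 657 * sqrt(5)/650 + 3375/187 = 20.31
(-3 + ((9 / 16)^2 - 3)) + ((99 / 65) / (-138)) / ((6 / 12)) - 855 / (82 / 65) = -683.45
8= 8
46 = 46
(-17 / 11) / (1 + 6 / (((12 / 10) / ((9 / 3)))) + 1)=-1 / 11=-0.09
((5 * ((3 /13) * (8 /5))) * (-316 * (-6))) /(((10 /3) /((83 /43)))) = 5665248 /2795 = 2026.92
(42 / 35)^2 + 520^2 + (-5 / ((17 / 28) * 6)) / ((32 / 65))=5516132501 / 20400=270398.65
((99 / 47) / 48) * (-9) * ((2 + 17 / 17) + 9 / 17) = -4455 / 3196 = -1.39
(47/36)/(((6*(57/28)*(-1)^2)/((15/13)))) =1645/13338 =0.12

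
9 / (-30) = -3 / 10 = -0.30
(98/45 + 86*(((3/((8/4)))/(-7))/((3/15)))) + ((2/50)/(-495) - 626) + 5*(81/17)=-692.14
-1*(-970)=970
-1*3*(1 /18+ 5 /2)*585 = -4485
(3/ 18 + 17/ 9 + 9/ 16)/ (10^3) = 377/ 144000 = 0.00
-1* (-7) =7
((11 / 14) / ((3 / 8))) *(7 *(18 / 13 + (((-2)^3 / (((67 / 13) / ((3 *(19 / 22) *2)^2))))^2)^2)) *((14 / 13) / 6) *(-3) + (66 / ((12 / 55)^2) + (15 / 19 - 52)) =-721195554898746719694142109 / 30262134292998403224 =-23831615.71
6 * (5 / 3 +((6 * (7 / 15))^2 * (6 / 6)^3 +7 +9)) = 3826 / 25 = 153.04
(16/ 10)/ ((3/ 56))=29.87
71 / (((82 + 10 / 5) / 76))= 1349 / 21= 64.24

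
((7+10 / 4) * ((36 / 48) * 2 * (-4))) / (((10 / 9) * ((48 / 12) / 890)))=-45657 / 4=-11414.25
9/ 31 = 0.29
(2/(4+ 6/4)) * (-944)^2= 3564544/11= 324049.45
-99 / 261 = -11 / 29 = -0.38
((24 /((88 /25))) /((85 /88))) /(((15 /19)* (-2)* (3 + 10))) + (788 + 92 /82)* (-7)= -50054754 /9061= -5524.20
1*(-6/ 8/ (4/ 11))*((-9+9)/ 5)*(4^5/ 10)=0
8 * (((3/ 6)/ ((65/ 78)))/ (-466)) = -0.01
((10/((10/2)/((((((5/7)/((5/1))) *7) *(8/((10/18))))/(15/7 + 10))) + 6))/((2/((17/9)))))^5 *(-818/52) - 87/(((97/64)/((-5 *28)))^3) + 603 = 68569633.90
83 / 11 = 7.55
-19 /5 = -3.80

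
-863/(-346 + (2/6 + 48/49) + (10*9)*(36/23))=2917803/689107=4.23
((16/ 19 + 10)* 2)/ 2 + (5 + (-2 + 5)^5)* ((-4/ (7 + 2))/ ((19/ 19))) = -16994/ 171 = -99.38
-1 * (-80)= 80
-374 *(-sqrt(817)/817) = 374 *sqrt(817)/817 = 13.08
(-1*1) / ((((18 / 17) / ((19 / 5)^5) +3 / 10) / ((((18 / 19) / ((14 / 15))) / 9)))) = -110772850 / 295968281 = -0.37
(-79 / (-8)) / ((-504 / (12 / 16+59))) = -18881 / 16128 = -1.17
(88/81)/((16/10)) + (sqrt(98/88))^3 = 55/81 + 343 * sqrt(11)/968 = 1.85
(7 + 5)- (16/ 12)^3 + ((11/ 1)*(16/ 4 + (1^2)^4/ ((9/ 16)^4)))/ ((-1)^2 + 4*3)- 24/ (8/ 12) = -95356/ 6561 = -14.53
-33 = -33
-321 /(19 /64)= -1081.26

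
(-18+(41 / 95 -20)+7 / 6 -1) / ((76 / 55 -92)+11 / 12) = 469018 / 1124857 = 0.42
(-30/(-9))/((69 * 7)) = 10/1449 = 0.01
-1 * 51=-51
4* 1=4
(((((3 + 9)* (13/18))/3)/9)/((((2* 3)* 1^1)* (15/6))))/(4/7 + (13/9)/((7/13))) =182/27675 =0.01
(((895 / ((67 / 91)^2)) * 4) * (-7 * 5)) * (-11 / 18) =5706851150 / 40401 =141255.20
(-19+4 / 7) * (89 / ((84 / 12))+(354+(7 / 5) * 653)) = -5783328 / 245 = -23605.42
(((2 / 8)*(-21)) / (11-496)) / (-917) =-3 / 254140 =-0.00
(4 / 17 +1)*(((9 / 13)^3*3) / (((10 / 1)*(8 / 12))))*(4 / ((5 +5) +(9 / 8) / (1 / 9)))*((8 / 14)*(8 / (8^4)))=19683 / 481055120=0.00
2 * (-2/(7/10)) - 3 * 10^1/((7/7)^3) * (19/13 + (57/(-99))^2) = -1965640/33033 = -59.51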